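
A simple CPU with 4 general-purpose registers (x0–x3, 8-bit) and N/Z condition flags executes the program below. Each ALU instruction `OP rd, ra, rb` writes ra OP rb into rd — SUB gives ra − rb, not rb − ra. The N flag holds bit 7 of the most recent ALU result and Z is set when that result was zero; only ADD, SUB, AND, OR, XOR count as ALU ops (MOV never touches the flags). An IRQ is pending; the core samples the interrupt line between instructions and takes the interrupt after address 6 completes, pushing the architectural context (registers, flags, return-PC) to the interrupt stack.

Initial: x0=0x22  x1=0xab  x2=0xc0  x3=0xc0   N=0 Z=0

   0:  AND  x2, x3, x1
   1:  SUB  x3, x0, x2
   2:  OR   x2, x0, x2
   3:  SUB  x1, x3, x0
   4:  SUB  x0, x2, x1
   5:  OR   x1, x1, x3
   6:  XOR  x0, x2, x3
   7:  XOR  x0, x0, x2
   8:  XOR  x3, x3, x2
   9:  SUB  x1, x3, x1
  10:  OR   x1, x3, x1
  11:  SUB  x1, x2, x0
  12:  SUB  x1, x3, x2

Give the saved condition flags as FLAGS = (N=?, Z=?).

FLAGS = (N=0, Z=1)

after  0: x0=0x22 x1=0xab x2=0x80 x3=0xc0  N=1 Z=0
after  1: x0=0x22 x1=0xab x2=0x80 x3=0xa2  N=1 Z=0
after  2: x0=0x22 x1=0xab x2=0xa2 x3=0xa2  N=1 Z=0
after  3: x0=0x22 x1=0x80 x2=0xa2 x3=0xa2  N=1 Z=0
after  4: x0=0x22 x1=0x80 x2=0xa2 x3=0xa2  N=0 Z=0
after  5: x0=0x22 x1=0xa2 x2=0xa2 x3=0xa2  N=1 Z=0
after  6: x0=0x00 x1=0xa2 x2=0xa2 x3=0xa2  N=0 Z=1
-- IRQ taken; context saved, return-PC = 7 --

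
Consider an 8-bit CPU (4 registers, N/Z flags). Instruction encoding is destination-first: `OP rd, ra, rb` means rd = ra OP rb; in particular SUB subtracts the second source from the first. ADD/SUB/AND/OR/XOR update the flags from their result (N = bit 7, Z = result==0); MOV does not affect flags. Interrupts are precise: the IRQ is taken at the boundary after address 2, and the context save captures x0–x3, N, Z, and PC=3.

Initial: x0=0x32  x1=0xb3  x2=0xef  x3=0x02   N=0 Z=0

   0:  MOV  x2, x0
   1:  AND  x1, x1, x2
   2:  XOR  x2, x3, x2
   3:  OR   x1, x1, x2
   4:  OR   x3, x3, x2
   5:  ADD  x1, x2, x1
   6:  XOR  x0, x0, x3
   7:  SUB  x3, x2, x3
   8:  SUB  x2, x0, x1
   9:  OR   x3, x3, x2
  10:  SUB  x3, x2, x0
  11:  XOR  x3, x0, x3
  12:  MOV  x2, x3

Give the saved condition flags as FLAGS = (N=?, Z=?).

FLAGS = (N=0, Z=0)

after  0: x0=0x32 x1=0xb3 x2=0x32 x3=0x02  N=0 Z=0
after  1: x0=0x32 x1=0x32 x2=0x32 x3=0x02  N=0 Z=0
after  2: x0=0x32 x1=0x32 x2=0x30 x3=0x02  N=0 Z=0
-- IRQ taken; context saved, return-PC = 3 --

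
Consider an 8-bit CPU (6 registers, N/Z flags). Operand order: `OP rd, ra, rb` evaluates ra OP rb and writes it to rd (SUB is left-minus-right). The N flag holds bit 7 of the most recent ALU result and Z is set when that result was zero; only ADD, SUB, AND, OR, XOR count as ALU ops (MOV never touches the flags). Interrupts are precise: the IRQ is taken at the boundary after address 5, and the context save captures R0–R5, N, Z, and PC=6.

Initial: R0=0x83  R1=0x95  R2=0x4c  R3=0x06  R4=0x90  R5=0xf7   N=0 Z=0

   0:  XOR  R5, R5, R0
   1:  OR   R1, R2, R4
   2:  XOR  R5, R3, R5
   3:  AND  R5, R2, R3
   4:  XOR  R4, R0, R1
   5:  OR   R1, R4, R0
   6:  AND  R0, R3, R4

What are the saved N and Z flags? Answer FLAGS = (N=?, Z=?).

after  0: R0=0x83 R1=0x95 R2=0x4c R3=0x06 R4=0x90 R5=0x74  N=0 Z=0
after  1: R0=0x83 R1=0xdc R2=0x4c R3=0x06 R4=0x90 R5=0x74  N=1 Z=0
after  2: R0=0x83 R1=0xdc R2=0x4c R3=0x06 R4=0x90 R5=0x72  N=0 Z=0
after  3: R0=0x83 R1=0xdc R2=0x4c R3=0x06 R4=0x90 R5=0x04  N=0 Z=0
after  4: R0=0x83 R1=0xdc R2=0x4c R3=0x06 R4=0x5f R5=0x04  N=0 Z=0
after  5: R0=0x83 R1=0xdf R2=0x4c R3=0x06 R4=0x5f R5=0x04  N=1 Z=0
-- IRQ taken; context saved, return-PC = 6 --

FLAGS = (N=1, Z=0)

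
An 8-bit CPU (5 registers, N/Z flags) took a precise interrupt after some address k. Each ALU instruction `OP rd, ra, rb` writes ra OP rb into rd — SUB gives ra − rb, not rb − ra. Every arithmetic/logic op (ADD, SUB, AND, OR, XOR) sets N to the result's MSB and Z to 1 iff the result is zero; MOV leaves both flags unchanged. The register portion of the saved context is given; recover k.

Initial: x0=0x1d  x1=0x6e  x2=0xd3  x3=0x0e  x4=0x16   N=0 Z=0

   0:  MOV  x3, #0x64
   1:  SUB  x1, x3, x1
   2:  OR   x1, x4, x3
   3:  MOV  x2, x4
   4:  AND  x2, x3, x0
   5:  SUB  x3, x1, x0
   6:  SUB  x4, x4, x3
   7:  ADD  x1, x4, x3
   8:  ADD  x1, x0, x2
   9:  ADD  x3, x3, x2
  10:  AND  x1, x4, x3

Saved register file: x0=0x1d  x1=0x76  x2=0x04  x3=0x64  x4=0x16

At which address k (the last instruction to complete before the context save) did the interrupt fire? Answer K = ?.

K = 4

after  0: x0=0x1d x1=0x6e x2=0xd3 x3=0x64 x4=0x16  N=0 Z=0
after  1: x0=0x1d x1=0xf6 x2=0xd3 x3=0x64 x4=0x16  N=1 Z=0
after  2: x0=0x1d x1=0x76 x2=0xd3 x3=0x64 x4=0x16  N=0 Z=0
after  3: x0=0x1d x1=0x76 x2=0x16 x3=0x64 x4=0x16  N=0 Z=0
after  4: x0=0x1d x1=0x76 x2=0x04 x3=0x64 x4=0x16  N=0 Z=0
-- IRQ taken; context saved, return-PC = 5 --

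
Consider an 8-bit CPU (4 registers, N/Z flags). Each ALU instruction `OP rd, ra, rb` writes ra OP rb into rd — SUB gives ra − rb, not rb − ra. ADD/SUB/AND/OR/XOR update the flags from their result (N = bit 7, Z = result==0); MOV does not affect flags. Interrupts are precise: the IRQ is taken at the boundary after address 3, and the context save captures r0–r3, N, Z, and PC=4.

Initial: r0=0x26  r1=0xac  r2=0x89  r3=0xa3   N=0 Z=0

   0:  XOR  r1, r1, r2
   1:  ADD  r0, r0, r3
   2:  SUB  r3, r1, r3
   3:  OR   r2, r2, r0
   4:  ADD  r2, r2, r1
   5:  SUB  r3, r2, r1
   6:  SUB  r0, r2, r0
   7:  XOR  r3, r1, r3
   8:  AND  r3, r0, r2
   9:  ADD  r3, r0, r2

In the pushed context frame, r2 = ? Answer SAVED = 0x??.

after  0: r0=0x26 r1=0x25 r2=0x89 r3=0xa3  N=0 Z=0
after  1: r0=0xc9 r1=0x25 r2=0x89 r3=0xa3  N=1 Z=0
after  2: r0=0xc9 r1=0x25 r2=0x89 r3=0x82  N=1 Z=0
after  3: r0=0xc9 r1=0x25 r2=0xc9 r3=0x82  N=1 Z=0
-- IRQ taken; context saved, return-PC = 4 --

SAVED = 0xc9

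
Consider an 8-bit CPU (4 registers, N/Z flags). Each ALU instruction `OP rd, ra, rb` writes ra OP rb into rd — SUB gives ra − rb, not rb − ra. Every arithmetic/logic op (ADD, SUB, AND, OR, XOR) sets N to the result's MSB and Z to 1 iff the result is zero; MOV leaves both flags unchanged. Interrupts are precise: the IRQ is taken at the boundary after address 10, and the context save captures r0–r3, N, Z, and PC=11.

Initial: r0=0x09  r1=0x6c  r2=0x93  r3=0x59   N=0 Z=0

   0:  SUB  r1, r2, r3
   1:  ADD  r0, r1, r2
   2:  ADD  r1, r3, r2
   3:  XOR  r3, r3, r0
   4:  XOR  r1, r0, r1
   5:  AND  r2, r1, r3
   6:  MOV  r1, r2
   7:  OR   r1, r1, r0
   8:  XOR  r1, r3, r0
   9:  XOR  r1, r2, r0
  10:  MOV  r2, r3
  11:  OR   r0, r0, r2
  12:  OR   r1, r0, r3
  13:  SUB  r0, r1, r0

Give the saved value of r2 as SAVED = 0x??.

SAVED = 0x94

after  0: r0=0x09 r1=0x3a r2=0x93 r3=0x59  N=0 Z=0
after  1: r0=0xcd r1=0x3a r2=0x93 r3=0x59  N=1 Z=0
after  2: r0=0xcd r1=0xec r2=0x93 r3=0x59  N=1 Z=0
after  3: r0=0xcd r1=0xec r2=0x93 r3=0x94  N=1 Z=0
after  4: r0=0xcd r1=0x21 r2=0x93 r3=0x94  N=0 Z=0
after  5: r0=0xcd r1=0x21 r2=0x00 r3=0x94  N=0 Z=1
after  6: r0=0xcd r1=0x00 r2=0x00 r3=0x94  N=0 Z=1
after  7: r0=0xcd r1=0xcd r2=0x00 r3=0x94  N=1 Z=0
after  8: r0=0xcd r1=0x59 r2=0x00 r3=0x94  N=0 Z=0
after  9: r0=0xcd r1=0xcd r2=0x00 r3=0x94  N=1 Z=0
after 10: r0=0xcd r1=0xcd r2=0x94 r3=0x94  N=1 Z=0
-- IRQ taken; context saved, return-PC = 11 --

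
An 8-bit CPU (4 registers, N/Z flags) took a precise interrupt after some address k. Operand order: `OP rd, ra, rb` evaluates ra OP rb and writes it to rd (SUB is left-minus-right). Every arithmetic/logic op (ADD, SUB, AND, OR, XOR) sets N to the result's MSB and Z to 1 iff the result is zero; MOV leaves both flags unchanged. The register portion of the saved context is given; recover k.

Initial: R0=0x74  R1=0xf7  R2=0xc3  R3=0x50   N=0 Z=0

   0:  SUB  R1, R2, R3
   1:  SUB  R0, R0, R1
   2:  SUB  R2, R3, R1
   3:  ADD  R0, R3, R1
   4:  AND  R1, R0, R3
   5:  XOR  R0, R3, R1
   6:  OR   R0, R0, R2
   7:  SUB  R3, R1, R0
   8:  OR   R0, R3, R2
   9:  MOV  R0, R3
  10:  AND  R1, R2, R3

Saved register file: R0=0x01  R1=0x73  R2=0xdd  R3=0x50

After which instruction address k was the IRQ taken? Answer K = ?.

K = 2

after  0: R0=0x74 R1=0x73 R2=0xc3 R3=0x50  N=0 Z=0
after  1: R0=0x01 R1=0x73 R2=0xc3 R3=0x50  N=0 Z=0
after  2: R0=0x01 R1=0x73 R2=0xdd R3=0x50  N=1 Z=0
-- IRQ taken; context saved, return-PC = 3 --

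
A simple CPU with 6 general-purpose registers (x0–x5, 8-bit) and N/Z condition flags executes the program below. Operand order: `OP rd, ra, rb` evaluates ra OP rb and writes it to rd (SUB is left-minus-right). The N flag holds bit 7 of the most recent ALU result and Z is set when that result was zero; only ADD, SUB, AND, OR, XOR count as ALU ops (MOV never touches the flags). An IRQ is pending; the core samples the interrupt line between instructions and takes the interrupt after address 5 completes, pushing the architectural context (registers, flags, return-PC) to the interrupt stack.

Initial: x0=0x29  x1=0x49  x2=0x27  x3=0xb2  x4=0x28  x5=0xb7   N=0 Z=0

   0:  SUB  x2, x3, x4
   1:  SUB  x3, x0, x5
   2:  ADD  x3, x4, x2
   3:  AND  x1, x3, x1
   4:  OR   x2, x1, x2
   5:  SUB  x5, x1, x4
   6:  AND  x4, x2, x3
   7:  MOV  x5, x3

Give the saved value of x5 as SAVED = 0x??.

SAVED = 0xd8

after  0: x0=0x29 x1=0x49 x2=0x8a x3=0xb2 x4=0x28 x5=0xb7  N=1 Z=0
after  1: x0=0x29 x1=0x49 x2=0x8a x3=0x72 x4=0x28 x5=0xb7  N=0 Z=0
after  2: x0=0x29 x1=0x49 x2=0x8a x3=0xb2 x4=0x28 x5=0xb7  N=1 Z=0
after  3: x0=0x29 x1=0x00 x2=0x8a x3=0xb2 x4=0x28 x5=0xb7  N=0 Z=1
after  4: x0=0x29 x1=0x00 x2=0x8a x3=0xb2 x4=0x28 x5=0xb7  N=1 Z=0
after  5: x0=0x29 x1=0x00 x2=0x8a x3=0xb2 x4=0x28 x5=0xd8  N=1 Z=0
-- IRQ taken; context saved, return-PC = 6 --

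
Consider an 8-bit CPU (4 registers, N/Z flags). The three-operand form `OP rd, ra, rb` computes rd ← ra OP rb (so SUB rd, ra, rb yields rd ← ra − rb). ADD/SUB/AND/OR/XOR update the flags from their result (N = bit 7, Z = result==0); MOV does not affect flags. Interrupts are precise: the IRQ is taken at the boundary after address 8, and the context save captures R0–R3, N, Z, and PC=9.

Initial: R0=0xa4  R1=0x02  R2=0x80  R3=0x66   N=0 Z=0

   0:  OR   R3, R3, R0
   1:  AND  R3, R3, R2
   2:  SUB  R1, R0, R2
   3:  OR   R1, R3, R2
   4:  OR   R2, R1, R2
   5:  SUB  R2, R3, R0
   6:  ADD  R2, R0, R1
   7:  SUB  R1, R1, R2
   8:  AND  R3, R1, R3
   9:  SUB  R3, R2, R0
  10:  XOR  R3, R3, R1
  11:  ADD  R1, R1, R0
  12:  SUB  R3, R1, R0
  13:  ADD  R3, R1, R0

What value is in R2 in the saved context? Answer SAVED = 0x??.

SAVED = 0x24

after  0: R0=0xa4 R1=0x02 R2=0x80 R3=0xe6  N=1 Z=0
after  1: R0=0xa4 R1=0x02 R2=0x80 R3=0x80  N=1 Z=0
after  2: R0=0xa4 R1=0x24 R2=0x80 R3=0x80  N=0 Z=0
after  3: R0=0xa4 R1=0x80 R2=0x80 R3=0x80  N=1 Z=0
after  4: R0=0xa4 R1=0x80 R2=0x80 R3=0x80  N=1 Z=0
after  5: R0=0xa4 R1=0x80 R2=0xdc R3=0x80  N=1 Z=0
after  6: R0=0xa4 R1=0x80 R2=0x24 R3=0x80  N=0 Z=0
after  7: R0=0xa4 R1=0x5c R2=0x24 R3=0x80  N=0 Z=0
after  8: R0=0xa4 R1=0x5c R2=0x24 R3=0x00  N=0 Z=1
-- IRQ taken; context saved, return-PC = 9 --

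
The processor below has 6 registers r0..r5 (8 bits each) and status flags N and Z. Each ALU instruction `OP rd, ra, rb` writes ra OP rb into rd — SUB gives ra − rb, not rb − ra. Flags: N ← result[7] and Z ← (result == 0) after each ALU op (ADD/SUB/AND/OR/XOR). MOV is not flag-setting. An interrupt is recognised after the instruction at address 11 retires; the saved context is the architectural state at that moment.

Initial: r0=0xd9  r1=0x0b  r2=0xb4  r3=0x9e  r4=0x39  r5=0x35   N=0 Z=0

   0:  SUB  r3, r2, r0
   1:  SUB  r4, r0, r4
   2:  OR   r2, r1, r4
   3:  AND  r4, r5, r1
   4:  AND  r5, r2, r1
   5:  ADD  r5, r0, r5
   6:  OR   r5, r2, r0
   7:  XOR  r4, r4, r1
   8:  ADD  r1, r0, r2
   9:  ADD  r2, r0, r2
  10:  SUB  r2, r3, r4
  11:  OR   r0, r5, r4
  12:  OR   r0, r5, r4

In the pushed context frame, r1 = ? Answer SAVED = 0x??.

after  0: r0=0xd9 r1=0x0b r2=0xb4 r3=0xdb r4=0x39 r5=0x35  N=1 Z=0
after  1: r0=0xd9 r1=0x0b r2=0xb4 r3=0xdb r4=0xa0 r5=0x35  N=1 Z=0
after  2: r0=0xd9 r1=0x0b r2=0xab r3=0xdb r4=0xa0 r5=0x35  N=1 Z=0
after  3: r0=0xd9 r1=0x0b r2=0xab r3=0xdb r4=0x01 r5=0x35  N=0 Z=0
after  4: r0=0xd9 r1=0x0b r2=0xab r3=0xdb r4=0x01 r5=0x0b  N=0 Z=0
after  5: r0=0xd9 r1=0x0b r2=0xab r3=0xdb r4=0x01 r5=0xe4  N=1 Z=0
after  6: r0=0xd9 r1=0x0b r2=0xab r3=0xdb r4=0x01 r5=0xfb  N=1 Z=0
after  7: r0=0xd9 r1=0x0b r2=0xab r3=0xdb r4=0x0a r5=0xfb  N=0 Z=0
after  8: r0=0xd9 r1=0x84 r2=0xab r3=0xdb r4=0x0a r5=0xfb  N=1 Z=0
after  9: r0=0xd9 r1=0x84 r2=0x84 r3=0xdb r4=0x0a r5=0xfb  N=1 Z=0
after 10: r0=0xd9 r1=0x84 r2=0xd1 r3=0xdb r4=0x0a r5=0xfb  N=1 Z=0
after 11: r0=0xfb r1=0x84 r2=0xd1 r3=0xdb r4=0x0a r5=0xfb  N=1 Z=0
-- IRQ taken; context saved, return-PC = 12 --

SAVED = 0x84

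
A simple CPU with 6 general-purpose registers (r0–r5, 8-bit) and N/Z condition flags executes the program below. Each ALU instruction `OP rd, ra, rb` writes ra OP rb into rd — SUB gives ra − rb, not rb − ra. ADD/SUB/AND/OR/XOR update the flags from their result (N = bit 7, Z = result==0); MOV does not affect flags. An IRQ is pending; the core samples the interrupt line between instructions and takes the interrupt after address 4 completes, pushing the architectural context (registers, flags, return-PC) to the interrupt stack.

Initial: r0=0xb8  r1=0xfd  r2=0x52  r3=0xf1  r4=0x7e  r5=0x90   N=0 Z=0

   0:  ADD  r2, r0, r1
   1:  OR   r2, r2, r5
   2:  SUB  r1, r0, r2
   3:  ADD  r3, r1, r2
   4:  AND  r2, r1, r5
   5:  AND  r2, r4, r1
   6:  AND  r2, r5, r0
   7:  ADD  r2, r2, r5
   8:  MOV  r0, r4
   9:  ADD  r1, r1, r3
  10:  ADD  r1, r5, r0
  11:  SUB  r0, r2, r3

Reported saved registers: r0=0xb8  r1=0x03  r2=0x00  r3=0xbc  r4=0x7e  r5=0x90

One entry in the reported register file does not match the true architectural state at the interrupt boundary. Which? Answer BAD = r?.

BAD = r3

after  0: r0=0xb8 r1=0xfd r2=0xb5 r3=0xf1 r4=0x7e r5=0x90  N=1 Z=0
after  1: r0=0xb8 r1=0xfd r2=0xb5 r3=0xf1 r4=0x7e r5=0x90  N=1 Z=0
after  2: r0=0xb8 r1=0x03 r2=0xb5 r3=0xf1 r4=0x7e r5=0x90  N=0 Z=0
after  3: r0=0xb8 r1=0x03 r2=0xb5 r3=0xb8 r4=0x7e r5=0x90  N=1 Z=0
after  4: r0=0xb8 r1=0x03 r2=0x00 r3=0xb8 r4=0x7e r5=0x90  N=0 Z=1
-- IRQ taken; context saved, return-PC = 5 --
mismatch: r3: reported 0xbc vs actual 0xb8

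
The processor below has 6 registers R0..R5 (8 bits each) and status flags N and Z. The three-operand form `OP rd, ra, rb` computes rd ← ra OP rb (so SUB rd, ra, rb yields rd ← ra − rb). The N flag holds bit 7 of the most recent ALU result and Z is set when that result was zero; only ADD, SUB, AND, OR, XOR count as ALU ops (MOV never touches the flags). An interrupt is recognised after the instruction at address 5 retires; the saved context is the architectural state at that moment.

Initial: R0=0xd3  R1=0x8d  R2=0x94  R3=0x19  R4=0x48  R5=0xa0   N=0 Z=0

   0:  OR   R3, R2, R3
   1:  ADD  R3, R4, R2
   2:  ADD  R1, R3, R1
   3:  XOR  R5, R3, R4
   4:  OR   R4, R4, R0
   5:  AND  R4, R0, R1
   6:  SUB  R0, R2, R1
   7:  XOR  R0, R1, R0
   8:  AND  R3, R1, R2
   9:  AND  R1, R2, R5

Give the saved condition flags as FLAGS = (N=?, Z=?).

FLAGS = (N=0, Z=0)

after  0: R0=0xd3 R1=0x8d R2=0x94 R3=0x9d R4=0x48 R5=0xa0  N=1 Z=0
after  1: R0=0xd3 R1=0x8d R2=0x94 R3=0xdc R4=0x48 R5=0xa0  N=1 Z=0
after  2: R0=0xd3 R1=0x69 R2=0x94 R3=0xdc R4=0x48 R5=0xa0  N=0 Z=0
after  3: R0=0xd3 R1=0x69 R2=0x94 R3=0xdc R4=0x48 R5=0x94  N=1 Z=0
after  4: R0=0xd3 R1=0x69 R2=0x94 R3=0xdc R4=0xdb R5=0x94  N=1 Z=0
after  5: R0=0xd3 R1=0x69 R2=0x94 R3=0xdc R4=0x41 R5=0x94  N=0 Z=0
-- IRQ taken; context saved, return-PC = 6 --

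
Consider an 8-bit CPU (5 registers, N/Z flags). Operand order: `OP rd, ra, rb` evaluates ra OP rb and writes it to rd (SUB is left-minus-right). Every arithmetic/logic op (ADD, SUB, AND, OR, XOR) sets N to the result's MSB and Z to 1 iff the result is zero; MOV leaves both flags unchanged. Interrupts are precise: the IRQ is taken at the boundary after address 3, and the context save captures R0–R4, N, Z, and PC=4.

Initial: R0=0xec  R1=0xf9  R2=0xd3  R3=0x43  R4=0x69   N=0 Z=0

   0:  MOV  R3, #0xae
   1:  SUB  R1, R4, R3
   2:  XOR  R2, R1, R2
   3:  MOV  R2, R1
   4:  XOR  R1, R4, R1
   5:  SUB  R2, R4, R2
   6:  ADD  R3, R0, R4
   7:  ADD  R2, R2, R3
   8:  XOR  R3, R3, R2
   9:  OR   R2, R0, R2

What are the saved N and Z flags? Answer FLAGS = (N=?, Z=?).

FLAGS = (N=0, Z=0)

after  0: R0=0xec R1=0xf9 R2=0xd3 R3=0xae R4=0x69  N=0 Z=0
after  1: R0=0xec R1=0xbb R2=0xd3 R3=0xae R4=0x69  N=1 Z=0
after  2: R0=0xec R1=0xbb R2=0x68 R3=0xae R4=0x69  N=0 Z=0
after  3: R0=0xec R1=0xbb R2=0xbb R3=0xae R4=0x69  N=0 Z=0
-- IRQ taken; context saved, return-PC = 4 --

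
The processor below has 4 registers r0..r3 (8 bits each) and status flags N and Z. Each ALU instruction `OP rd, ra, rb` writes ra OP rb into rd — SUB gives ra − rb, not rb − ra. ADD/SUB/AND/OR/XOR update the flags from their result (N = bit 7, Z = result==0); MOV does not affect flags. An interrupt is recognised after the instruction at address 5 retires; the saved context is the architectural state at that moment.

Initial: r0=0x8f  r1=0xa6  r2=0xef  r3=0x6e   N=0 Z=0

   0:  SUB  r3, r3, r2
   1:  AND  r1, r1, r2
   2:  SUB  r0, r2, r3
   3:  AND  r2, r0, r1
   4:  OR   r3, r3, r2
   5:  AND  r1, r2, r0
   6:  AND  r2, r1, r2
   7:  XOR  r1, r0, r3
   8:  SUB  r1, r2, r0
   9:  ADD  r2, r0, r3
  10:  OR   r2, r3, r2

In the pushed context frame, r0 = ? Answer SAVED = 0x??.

after  0: r0=0x8f r1=0xa6 r2=0xef r3=0x7f  N=0 Z=0
after  1: r0=0x8f r1=0xa6 r2=0xef r3=0x7f  N=1 Z=0
after  2: r0=0x70 r1=0xa6 r2=0xef r3=0x7f  N=0 Z=0
after  3: r0=0x70 r1=0xa6 r2=0x20 r3=0x7f  N=0 Z=0
after  4: r0=0x70 r1=0xa6 r2=0x20 r3=0x7f  N=0 Z=0
after  5: r0=0x70 r1=0x20 r2=0x20 r3=0x7f  N=0 Z=0
-- IRQ taken; context saved, return-PC = 6 --

SAVED = 0x70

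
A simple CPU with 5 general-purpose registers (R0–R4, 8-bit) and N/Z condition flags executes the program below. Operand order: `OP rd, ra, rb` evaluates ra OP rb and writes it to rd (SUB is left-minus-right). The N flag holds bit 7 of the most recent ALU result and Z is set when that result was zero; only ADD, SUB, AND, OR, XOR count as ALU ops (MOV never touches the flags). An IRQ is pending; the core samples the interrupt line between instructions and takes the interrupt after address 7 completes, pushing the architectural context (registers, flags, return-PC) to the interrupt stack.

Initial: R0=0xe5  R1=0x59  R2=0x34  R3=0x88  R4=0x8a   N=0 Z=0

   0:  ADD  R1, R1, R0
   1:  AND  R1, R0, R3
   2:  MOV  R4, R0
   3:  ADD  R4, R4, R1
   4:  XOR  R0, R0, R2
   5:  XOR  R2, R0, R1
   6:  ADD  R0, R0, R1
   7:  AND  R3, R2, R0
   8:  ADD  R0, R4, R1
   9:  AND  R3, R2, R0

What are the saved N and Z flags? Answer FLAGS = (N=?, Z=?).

FLAGS = (N=0, Z=0)

after  0: R0=0xe5 R1=0x3e R2=0x34 R3=0x88 R4=0x8a  N=0 Z=0
after  1: R0=0xe5 R1=0x80 R2=0x34 R3=0x88 R4=0x8a  N=1 Z=0
after  2: R0=0xe5 R1=0x80 R2=0x34 R3=0x88 R4=0xe5  N=1 Z=0
after  3: R0=0xe5 R1=0x80 R2=0x34 R3=0x88 R4=0x65  N=0 Z=0
after  4: R0=0xd1 R1=0x80 R2=0x34 R3=0x88 R4=0x65  N=1 Z=0
after  5: R0=0xd1 R1=0x80 R2=0x51 R3=0x88 R4=0x65  N=0 Z=0
after  6: R0=0x51 R1=0x80 R2=0x51 R3=0x88 R4=0x65  N=0 Z=0
after  7: R0=0x51 R1=0x80 R2=0x51 R3=0x51 R4=0x65  N=0 Z=0
-- IRQ taken; context saved, return-PC = 8 --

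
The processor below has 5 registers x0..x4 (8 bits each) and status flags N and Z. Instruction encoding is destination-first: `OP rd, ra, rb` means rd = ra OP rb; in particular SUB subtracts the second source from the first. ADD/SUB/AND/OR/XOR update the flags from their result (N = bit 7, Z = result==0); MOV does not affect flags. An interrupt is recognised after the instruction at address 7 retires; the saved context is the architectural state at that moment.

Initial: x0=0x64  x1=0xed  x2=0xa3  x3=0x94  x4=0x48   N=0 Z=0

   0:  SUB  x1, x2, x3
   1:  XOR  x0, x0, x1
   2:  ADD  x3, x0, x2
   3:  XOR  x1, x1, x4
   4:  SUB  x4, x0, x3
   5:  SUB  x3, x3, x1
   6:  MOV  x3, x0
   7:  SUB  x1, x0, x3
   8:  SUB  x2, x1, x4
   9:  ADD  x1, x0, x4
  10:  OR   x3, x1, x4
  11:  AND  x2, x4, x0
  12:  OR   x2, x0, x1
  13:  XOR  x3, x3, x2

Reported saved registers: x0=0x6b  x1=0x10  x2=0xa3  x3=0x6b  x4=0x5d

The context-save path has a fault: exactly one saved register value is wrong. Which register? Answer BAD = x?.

BAD = x1

after  0: x0=0x64 x1=0x0f x2=0xa3 x3=0x94 x4=0x48  N=0 Z=0
after  1: x0=0x6b x1=0x0f x2=0xa3 x3=0x94 x4=0x48  N=0 Z=0
after  2: x0=0x6b x1=0x0f x2=0xa3 x3=0x0e x4=0x48  N=0 Z=0
after  3: x0=0x6b x1=0x47 x2=0xa3 x3=0x0e x4=0x48  N=0 Z=0
after  4: x0=0x6b x1=0x47 x2=0xa3 x3=0x0e x4=0x5d  N=0 Z=0
after  5: x0=0x6b x1=0x47 x2=0xa3 x3=0xc7 x4=0x5d  N=1 Z=0
after  6: x0=0x6b x1=0x47 x2=0xa3 x3=0x6b x4=0x5d  N=1 Z=0
after  7: x0=0x6b x1=0x00 x2=0xa3 x3=0x6b x4=0x5d  N=0 Z=1
-- IRQ taken; context saved, return-PC = 8 --
mismatch: x1: reported 0x10 vs actual 0x00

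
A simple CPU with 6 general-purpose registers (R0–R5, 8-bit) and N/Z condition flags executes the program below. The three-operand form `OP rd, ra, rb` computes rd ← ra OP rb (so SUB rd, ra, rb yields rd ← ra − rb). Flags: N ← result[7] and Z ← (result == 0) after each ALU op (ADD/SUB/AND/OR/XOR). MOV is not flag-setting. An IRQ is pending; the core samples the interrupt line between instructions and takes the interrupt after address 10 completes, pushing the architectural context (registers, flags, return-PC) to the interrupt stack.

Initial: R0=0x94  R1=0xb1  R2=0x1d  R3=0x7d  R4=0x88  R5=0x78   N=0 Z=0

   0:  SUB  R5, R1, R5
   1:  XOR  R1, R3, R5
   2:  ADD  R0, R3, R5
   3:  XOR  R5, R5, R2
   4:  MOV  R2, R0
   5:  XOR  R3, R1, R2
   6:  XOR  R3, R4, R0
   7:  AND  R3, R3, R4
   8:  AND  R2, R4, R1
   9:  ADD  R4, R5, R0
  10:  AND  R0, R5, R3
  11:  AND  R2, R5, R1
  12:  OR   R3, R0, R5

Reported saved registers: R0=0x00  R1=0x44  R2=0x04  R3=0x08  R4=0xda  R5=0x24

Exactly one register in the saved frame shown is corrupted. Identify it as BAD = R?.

BAD = R2

after  0: R0=0x94 R1=0xb1 R2=0x1d R3=0x7d R4=0x88 R5=0x39  N=0 Z=0
after  1: R0=0x94 R1=0x44 R2=0x1d R3=0x7d R4=0x88 R5=0x39  N=0 Z=0
after  2: R0=0xb6 R1=0x44 R2=0x1d R3=0x7d R4=0x88 R5=0x39  N=1 Z=0
after  3: R0=0xb6 R1=0x44 R2=0x1d R3=0x7d R4=0x88 R5=0x24  N=0 Z=0
after  4: R0=0xb6 R1=0x44 R2=0xb6 R3=0x7d R4=0x88 R5=0x24  N=0 Z=0
after  5: R0=0xb6 R1=0x44 R2=0xb6 R3=0xf2 R4=0x88 R5=0x24  N=1 Z=0
after  6: R0=0xb6 R1=0x44 R2=0xb6 R3=0x3e R4=0x88 R5=0x24  N=0 Z=0
after  7: R0=0xb6 R1=0x44 R2=0xb6 R3=0x08 R4=0x88 R5=0x24  N=0 Z=0
after  8: R0=0xb6 R1=0x44 R2=0x00 R3=0x08 R4=0x88 R5=0x24  N=0 Z=1
after  9: R0=0xb6 R1=0x44 R2=0x00 R3=0x08 R4=0xda R5=0x24  N=1 Z=0
after 10: R0=0x00 R1=0x44 R2=0x00 R3=0x08 R4=0xda R5=0x24  N=0 Z=1
-- IRQ taken; context saved, return-PC = 11 --
mismatch: R2: reported 0x04 vs actual 0x00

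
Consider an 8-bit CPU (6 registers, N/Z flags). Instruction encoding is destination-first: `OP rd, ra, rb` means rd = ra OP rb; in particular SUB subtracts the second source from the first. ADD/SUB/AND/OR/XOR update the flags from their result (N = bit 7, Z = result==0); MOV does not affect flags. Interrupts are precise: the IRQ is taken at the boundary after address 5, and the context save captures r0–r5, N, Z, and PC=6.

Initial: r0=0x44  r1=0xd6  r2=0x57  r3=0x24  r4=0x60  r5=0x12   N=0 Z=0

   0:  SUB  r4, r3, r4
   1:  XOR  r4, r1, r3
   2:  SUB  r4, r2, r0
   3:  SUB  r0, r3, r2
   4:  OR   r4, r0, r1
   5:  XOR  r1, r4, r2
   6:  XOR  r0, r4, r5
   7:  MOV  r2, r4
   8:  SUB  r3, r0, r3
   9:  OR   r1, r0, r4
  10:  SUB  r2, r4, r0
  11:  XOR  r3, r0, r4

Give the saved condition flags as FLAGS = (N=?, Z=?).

after  0: r0=0x44 r1=0xd6 r2=0x57 r3=0x24 r4=0xc4 r5=0x12  N=1 Z=0
after  1: r0=0x44 r1=0xd6 r2=0x57 r3=0x24 r4=0xf2 r5=0x12  N=1 Z=0
after  2: r0=0x44 r1=0xd6 r2=0x57 r3=0x24 r4=0x13 r5=0x12  N=0 Z=0
after  3: r0=0xcd r1=0xd6 r2=0x57 r3=0x24 r4=0x13 r5=0x12  N=1 Z=0
after  4: r0=0xcd r1=0xd6 r2=0x57 r3=0x24 r4=0xdf r5=0x12  N=1 Z=0
after  5: r0=0xcd r1=0x88 r2=0x57 r3=0x24 r4=0xdf r5=0x12  N=1 Z=0
-- IRQ taken; context saved, return-PC = 6 --

FLAGS = (N=1, Z=0)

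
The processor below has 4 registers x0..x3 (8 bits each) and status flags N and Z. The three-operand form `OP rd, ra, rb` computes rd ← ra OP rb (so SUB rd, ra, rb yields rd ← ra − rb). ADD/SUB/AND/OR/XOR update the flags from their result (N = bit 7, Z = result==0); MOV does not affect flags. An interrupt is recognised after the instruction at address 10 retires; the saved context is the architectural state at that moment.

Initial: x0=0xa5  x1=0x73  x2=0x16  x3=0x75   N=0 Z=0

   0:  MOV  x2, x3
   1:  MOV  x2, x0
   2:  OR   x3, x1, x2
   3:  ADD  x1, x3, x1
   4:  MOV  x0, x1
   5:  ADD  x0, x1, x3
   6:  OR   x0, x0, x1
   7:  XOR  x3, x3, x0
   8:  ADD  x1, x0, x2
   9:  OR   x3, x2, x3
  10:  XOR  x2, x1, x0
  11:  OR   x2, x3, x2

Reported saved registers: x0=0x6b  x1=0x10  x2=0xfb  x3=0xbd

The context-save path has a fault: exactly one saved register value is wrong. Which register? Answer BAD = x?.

BAD = x2

after  0: x0=0xa5 x1=0x73 x2=0x75 x3=0x75  N=0 Z=0
after  1: x0=0xa5 x1=0x73 x2=0xa5 x3=0x75  N=0 Z=0
after  2: x0=0xa5 x1=0x73 x2=0xa5 x3=0xf7  N=1 Z=0
after  3: x0=0xa5 x1=0x6a x2=0xa5 x3=0xf7  N=0 Z=0
after  4: x0=0x6a x1=0x6a x2=0xa5 x3=0xf7  N=0 Z=0
after  5: x0=0x61 x1=0x6a x2=0xa5 x3=0xf7  N=0 Z=0
after  6: x0=0x6b x1=0x6a x2=0xa5 x3=0xf7  N=0 Z=0
after  7: x0=0x6b x1=0x6a x2=0xa5 x3=0x9c  N=1 Z=0
after  8: x0=0x6b x1=0x10 x2=0xa5 x3=0x9c  N=0 Z=0
after  9: x0=0x6b x1=0x10 x2=0xa5 x3=0xbd  N=1 Z=0
after 10: x0=0x6b x1=0x10 x2=0x7b x3=0xbd  N=0 Z=0
-- IRQ taken; context saved, return-PC = 11 --
mismatch: x2: reported 0xfb vs actual 0x7b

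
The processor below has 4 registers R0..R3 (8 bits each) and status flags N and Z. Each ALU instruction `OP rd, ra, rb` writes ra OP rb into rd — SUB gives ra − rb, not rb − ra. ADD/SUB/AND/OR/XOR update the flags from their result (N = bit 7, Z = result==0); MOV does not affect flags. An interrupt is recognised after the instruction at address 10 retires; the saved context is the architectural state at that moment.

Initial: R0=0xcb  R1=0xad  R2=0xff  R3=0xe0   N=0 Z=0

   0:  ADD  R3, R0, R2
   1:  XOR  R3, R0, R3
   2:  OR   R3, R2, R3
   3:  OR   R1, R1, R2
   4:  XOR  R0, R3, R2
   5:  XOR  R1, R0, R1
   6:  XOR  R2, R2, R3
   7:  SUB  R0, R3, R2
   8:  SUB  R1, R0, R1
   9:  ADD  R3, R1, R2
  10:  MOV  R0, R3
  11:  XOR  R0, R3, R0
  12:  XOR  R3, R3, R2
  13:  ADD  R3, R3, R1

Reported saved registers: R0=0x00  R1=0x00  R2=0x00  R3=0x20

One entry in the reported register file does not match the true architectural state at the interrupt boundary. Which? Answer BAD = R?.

BAD = R3

after  0: R0=0xcb R1=0xad R2=0xff R3=0xca  N=1 Z=0
after  1: R0=0xcb R1=0xad R2=0xff R3=0x01  N=0 Z=0
after  2: R0=0xcb R1=0xad R2=0xff R3=0xff  N=1 Z=0
after  3: R0=0xcb R1=0xff R2=0xff R3=0xff  N=1 Z=0
after  4: R0=0x00 R1=0xff R2=0xff R3=0xff  N=0 Z=1
after  5: R0=0x00 R1=0xff R2=0xff R3=0xff  N=1 Z=0
after  6: R0=0x00 R1=0xff R2=0x00 R3=0xff  N=0 Z=1
after  7: R0=0xff R1=0xff R2=0x00 R3=0xff  N=1 Z=0
after  8: R0=0xff R1=0x00 R2=0x00 R3=0xff  N=0 Z=1
after  9: R0=0xff R1=0x00 R2=0x00 R3=0x00  N=0 Z=1
after 10: R0=0x00 R1=0x00 R2=0x00 R3=0x00  N=0 Z=1
-- IRQ taken; context saved, return-PC = 11 --
mismatch: R3: reported 0x20 vs actual 0x00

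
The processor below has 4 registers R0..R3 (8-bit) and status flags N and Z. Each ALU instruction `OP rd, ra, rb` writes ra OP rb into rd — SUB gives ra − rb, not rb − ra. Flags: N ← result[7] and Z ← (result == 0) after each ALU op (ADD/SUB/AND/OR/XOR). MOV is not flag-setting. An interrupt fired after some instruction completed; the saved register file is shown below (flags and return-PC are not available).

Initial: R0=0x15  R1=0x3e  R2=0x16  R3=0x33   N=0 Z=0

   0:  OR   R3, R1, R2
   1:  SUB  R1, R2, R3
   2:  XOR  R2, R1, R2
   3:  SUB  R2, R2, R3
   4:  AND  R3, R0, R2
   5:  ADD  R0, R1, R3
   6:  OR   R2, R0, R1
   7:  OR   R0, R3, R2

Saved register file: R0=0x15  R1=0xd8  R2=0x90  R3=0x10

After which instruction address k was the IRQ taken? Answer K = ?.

after  0: R0=0x15 R1=0x3e R2=0x16 R3=0x3e  N=0 Z=0
after  1: R0=0x15 R1=0xd8 R2=0x16 R3=0x3e  N=1 Z=0
after  2: R0=0x15 R1=0xd8 R2=0xce R3=0x3e  N=1 Z=0
after  3: R0=0x15 R1=0xd8 R2=0x90 R3=0x3e  N=1 Z=0
after  4: R0=0x15 R1=0xd8 R2=0x90 R3=0x10  N=0 Z=0
-- IRQ taken; context saved, return-PC = 5 --

K = 4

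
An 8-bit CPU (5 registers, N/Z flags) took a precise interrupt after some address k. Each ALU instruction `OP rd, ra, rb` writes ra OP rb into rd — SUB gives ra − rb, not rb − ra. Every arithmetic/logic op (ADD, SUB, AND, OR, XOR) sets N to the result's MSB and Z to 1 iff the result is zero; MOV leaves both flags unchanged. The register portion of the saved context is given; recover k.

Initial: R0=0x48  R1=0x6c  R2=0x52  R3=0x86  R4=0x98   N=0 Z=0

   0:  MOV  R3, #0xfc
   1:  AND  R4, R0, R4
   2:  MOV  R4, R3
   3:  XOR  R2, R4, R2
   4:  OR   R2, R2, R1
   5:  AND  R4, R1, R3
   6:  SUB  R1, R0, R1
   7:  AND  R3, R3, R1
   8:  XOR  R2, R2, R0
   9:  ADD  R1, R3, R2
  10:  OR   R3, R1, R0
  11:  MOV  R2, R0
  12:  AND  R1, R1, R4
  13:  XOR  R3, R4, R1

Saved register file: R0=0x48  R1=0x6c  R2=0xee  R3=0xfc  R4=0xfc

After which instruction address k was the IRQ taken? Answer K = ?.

after  0: R0=0x48 R1=0x6c R2=0x52 R3=0xfc R4=0x98  N=0 Z=0
after  1: R0=0x48 R1=0x6c R2=0x52 R3=0xfc R4=0x08  N=0 Z=0
after  2: R0=0x48 R1=0x6c R2=0x52 R3=0xfc R4=0xfc  N=0 Z=0
after  3: R0=0x48 R1=0x6c R2=0xae R3=0xfc R4=0xfc  N=1 Z=0
after  4: R0=0x48 R1=0x6c R2=0xee R3=0xfc R4=0xfc  N=1 Z=0
-- IRQ taken; context saved, return-PC = 5 --

K = 4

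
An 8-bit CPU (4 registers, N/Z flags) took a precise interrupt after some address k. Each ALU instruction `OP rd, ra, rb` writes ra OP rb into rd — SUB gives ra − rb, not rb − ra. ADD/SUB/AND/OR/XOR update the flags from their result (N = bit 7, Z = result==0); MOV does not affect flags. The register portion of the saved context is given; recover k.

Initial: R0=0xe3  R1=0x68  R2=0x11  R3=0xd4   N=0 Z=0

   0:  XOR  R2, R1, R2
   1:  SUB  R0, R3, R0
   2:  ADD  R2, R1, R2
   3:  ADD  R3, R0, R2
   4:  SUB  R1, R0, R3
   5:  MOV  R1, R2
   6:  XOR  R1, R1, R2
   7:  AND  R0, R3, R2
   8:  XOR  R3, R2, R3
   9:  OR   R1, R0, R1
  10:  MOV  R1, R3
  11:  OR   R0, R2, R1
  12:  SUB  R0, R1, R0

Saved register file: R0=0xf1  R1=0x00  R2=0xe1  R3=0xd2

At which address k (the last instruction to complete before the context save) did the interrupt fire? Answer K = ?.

after  0: R0=0xe3 R1=0x68 R2=0x79 R3=0xd4  N=0 Z=0
after  1: R0=0xf1 R1=0x68 R2=0x79 R3=0xd4  N=1 Z=0
after  2: R0=0xf1 R1=0x68 R2=0xe1 R3=0xd4  N=1 Z=0
after  3: R0=0xf1 R1=0x68 R2=0xe1 R3=0xd2  N=1 Z=0
after  4: R0=0xf1 R1=0x1f R2=0xe1 R3=0xd2  N=0 Z=0
after  5: R0=0xf1 R1=0xe1 R2=0xe1 R3=0xd2  N=0 Z=0
after  6: R0=0xf1 R1=0x00 R2=0xe1 R3=0xd2  N=0 Z=1
-- IRQ taken; context saved, return-PC = 7 --

K = 6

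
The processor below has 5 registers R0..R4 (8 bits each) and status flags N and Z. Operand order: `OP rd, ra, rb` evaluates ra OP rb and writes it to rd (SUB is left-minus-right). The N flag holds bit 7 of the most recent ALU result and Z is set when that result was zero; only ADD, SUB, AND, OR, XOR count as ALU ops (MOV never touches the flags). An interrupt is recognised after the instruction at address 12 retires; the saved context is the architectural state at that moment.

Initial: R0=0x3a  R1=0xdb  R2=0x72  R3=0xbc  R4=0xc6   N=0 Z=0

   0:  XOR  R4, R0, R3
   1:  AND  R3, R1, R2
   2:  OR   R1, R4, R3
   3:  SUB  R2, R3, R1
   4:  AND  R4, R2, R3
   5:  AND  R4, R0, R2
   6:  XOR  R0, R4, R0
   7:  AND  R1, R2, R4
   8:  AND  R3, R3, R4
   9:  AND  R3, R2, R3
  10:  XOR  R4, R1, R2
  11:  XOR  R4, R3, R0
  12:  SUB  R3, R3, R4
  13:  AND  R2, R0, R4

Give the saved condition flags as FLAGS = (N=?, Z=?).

after  0: R0=0x3a R1=0xdb R2=0x72 R3=0xbc R4=0x86  N=1 Z=0
after  1: R0=0x3a R1=0xdb R2=0x72 R3=0x52 R4=0x86  N=0 Z=0
after  2: R0=0x3a R1=0xd6 R2=0x72 R3=0x52 R4=0x86  N=1 Z=0
after  3: R0=0x3a R1=0xd6 R2=0x7c R3=0x52 R4=0x86  N=0 Z=0
after  4: R0=0x3a R1=0xd6 R2=0x7c R3=0x52 R4=0x50  N=0 Z=0
after  5: R0=0x3a R1=0xd6 R2=0x7c R3=0x52 R4=0x38  N=0 Z=0
after  6: R0=0x02 R1=0xd6 R2=0x7c R3=0x52 R4=0x38  N=0 Z=0
after  7: R0=0x02 R1=0x38 R2=0x7c R3=0x52 R4=0x38  N=0 Z=0
after  8: R0=0x02 R1=0x38 R2=0x7c R3=0x10 R4=0x38  N=0 Z=0
after  9: R0=0x02 R1=0x38 R2=0x7c R3=0x10 R4=0x38  N=0 Z=0
after 10: R0=0x02 R1=0x38 R2=0x7c R3=0x10 R4=0x44  N=0 Z=0
after 11: R0=0x02 R1=0x38 R2=0x7c R3=0x10 R4=0x12  N=0 Z=0
after 12: R0=0x02 R1=0x38 R2=0x7c R3=0xfe R4=0x12  N=1 Z=0
-- IRQ taken; context saved, return-PC = 13 --

FLAGS = (N=1, Z=0)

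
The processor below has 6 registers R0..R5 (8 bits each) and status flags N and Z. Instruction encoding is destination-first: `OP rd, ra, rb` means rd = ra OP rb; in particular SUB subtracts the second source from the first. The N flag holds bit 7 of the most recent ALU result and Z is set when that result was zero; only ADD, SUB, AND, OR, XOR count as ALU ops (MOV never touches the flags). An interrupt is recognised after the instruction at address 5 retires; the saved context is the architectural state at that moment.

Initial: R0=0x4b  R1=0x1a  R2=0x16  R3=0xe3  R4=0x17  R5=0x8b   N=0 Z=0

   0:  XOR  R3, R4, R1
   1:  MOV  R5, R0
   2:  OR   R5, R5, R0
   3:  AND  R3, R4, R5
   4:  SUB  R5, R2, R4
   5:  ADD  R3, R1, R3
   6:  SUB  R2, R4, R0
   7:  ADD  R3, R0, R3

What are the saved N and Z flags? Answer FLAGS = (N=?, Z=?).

after  0: R0=0x4b R1=0x1a R2=0x16 R3=0x0d R4=0x17 R5=0x8b  N=0 Z=0
after  1: R0=0x4b R1=0x1a R2=0x16 R3=0x0d R4=0x17 R5=0x4b  N=0 Z=0
after  2: R0=0x4b R1=0x1a R2=0x16 R3=0x0d R4=0x17 R5=0x4b  N=0 Z=0
after  3: R0=0x4b R1=0x1a R2=0x16 R3=0x03 R4=0x17 R5=0x4b  N=0 Z=0
after  4: R0=0x4b R1=0x1a R2=0x16 R3=0x03 R4=0x17 R5=0xff  N=1 Z=0
after  5: R0=0x4b R1=0x1a R2=0x16 R3=0x1d R4=0x17 R5=0xff  N=0 Z=0
-- IRQ taken; context saved, return-PC = 6 --

FLAGS = (N=0, Z=0)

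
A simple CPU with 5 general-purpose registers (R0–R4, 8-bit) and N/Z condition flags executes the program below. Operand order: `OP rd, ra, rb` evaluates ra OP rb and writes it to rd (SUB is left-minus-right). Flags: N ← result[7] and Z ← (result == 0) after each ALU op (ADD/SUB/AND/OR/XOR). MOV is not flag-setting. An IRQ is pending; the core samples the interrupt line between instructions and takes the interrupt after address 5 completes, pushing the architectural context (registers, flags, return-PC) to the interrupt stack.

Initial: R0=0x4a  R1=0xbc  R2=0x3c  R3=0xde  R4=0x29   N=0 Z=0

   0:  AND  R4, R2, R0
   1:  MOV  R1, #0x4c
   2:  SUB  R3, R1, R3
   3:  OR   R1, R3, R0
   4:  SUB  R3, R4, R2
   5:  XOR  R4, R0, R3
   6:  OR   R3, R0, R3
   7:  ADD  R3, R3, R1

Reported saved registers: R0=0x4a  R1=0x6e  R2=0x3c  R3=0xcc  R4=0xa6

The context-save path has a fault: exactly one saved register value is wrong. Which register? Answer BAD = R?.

BAD = R4

after  0: R0=0x4a R1=0xbc R2=0x3c R3=0xde R4=0x08  N=0 Z=0
after  1: R0=0x4a R1=0x4c R2=0x3c R3=0xde R4=0x08  N=0 Z=0
after  2: R0=0x4a R1=0x4c R2=0x3c R3=0x6e R4=0x08  N=0 Z=0
after  3: R0=0x4a R1=0x6e R2=0x3c R3=0x6e R4=0x08  N=0 Z=0
after  4: R0=0x4a R1=0x6e R2=0x3c R3=0xcc R4=0x08  N=1 Z=0
after  5: R0=0x4a R1=0x6e R2=0x3c R3=0xcc R4=0x86  N=1 Z=0
-- IRQ taken; context saved, return-PC = 6 --
mismatch: R4: reported 0xa6 vs actual 0x86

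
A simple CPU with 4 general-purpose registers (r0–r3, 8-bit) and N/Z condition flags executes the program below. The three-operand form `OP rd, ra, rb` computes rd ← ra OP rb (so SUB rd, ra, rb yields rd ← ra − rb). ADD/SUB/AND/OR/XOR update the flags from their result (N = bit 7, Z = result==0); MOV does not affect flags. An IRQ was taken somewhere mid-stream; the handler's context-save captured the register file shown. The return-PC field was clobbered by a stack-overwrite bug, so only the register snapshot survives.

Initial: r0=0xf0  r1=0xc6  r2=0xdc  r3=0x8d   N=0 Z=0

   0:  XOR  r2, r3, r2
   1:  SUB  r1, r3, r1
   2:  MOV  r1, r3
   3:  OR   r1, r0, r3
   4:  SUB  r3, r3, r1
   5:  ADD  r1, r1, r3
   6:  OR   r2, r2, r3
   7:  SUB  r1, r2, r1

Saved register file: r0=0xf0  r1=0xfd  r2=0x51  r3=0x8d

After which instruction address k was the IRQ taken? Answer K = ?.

after  0: r0=0xf0 r1=0xc6 r2=0x51 r3=0x8d  N=0 Z=0
after  1: r0=0xf0 r1=0xc7 r2=0x51 r3=0x8d  N=1 Z=0
after  2: r0=0xf0 r1=0x8d r2=0x51 r3=0x8d  N=1 Z=0
after  3: r0=0xf0 r1=0xfd r2=0x51 r3=0x8d  N=1 Z=0
-- IRQ taken; context saved, return-PC = 4 --

K = 3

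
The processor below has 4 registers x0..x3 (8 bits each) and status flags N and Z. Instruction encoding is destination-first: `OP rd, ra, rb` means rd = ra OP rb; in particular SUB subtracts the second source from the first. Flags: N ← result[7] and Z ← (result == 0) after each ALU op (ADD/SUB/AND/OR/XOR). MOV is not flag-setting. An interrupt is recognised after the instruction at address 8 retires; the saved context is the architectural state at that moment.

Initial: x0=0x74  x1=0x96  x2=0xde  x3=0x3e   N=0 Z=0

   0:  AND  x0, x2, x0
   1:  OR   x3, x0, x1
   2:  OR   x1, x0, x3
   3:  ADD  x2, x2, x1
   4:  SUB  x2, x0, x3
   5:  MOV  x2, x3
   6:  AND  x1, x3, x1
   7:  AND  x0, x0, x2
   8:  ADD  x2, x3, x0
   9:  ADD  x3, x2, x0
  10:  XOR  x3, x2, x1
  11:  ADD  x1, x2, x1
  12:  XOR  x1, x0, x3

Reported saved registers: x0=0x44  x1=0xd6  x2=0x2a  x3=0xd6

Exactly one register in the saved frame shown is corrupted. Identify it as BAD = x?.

after  0: x0=0x54 x1=0x96 x2=0xde x3=0x3e  N=0 Z=0
after  1: x0=0x54 x1=0x96 x2=0xde x3=0xd6  N=1 Z=0
after  2: x0=0x54 x1=0xd6 x2=0xde x3=0xd6  N=1 Z=0
after  3: x0=0x54 x1=0xd6 x2=0xb4 x3=0xd6  N=1 Z=0
after  4: x0=0x54 x1=0xd6 x2=0x7e x3=0xd6  N=0 Z=0
after  5: x0=0x54 x1=0xd6 x2=0xd6 x3=0xd6  N=0 Z=0
after  6: x0=0x54 x1=0xd6 x2=0xd6 x3=0xd6  N=1 Z=0
after  7: x0=0x54 x1=0xd6 x2=0xd6 x3=0xd6  N=0 Z=0
after  8: x0=0x54 x1=0xd6 x2=0x2a x3=0xd6  N=0 Z=0
-- IRQ taken; context saved, return-PC = 9 --
mismatch: x0: reported 0x44 vs actual 0x54

BAD = x0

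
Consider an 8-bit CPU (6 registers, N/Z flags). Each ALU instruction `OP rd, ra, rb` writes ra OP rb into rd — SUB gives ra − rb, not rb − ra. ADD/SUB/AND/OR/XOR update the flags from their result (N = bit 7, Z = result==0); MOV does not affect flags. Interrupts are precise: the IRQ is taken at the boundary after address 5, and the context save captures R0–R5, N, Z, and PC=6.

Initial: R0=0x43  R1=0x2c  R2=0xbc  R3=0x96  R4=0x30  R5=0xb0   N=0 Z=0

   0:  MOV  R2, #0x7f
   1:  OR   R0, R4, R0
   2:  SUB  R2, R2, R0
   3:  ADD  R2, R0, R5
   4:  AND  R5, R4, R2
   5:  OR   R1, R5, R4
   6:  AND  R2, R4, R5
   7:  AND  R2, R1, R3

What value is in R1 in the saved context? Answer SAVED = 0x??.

SAVED = 0x30

after  0: R0=0x43 R1=0x2c R2=0x7f R3=0x96 R4=0x30 R5=0xb0  N=0 Z=0
after  1: R0=0x73 R1=0x2c R2=0x7f R3=0x96 R4=0x30 R5=0xb0  N=0 Z=0
after  2: R0=0x73 R1=0x2c R2=0x0c R3=0x96 R4=0x30 R5=0xb0  N=0 Z=0
after  3: R0=0x73 R1=0x2c R2=0x23 R3=0x96 R4=0x30 R5=0xb0  N=0 Z=0
after  4: R0=0x73 R1=0x2c R2=0x23 R3=0x96 R4=0x30 R5=0x20  N=0 Z=0
after  5: R0=0x73 R1=0x30 R2=0x23 R3=0x96 R4=0x30 R5=0x20  N=0 Z=0
-- IRQ taken; context saved, return-PC = 6 --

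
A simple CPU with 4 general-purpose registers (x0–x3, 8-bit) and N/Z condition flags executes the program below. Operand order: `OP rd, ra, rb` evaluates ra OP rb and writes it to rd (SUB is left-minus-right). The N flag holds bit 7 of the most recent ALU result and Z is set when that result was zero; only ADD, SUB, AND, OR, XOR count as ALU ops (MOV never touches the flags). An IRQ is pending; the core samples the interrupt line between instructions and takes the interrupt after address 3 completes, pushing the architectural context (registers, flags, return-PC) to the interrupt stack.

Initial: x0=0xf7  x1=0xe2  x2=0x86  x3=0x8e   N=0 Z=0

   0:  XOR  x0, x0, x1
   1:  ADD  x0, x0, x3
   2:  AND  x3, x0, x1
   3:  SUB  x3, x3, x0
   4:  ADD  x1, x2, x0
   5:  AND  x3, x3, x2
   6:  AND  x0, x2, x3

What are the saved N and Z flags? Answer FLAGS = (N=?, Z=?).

FLAGS = (N=1, Z=0)

after  0: x0=0x15 x1=0xe2 x2=0x86 x3=0x8e  N=0 Z=0
after  1: x0=0xa3 x1=0xe2 x2=0x86 x3=0x8e  N=1 Z=0
after  2: x0=0xa3 x1=0xe2 x2=0x86 x3=0xa2  N=1 Z=0
after  3: x0=0xa3 x1=0xe2 x2=0x86 x3=0xff  N=1 Z=0
-- IRQ taken; context saved, return-PC = 4 --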